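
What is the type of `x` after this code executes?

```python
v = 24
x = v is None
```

'is' comparison returns bool

bool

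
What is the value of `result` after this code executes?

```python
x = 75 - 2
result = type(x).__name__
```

x is int; result = 'int'

'int'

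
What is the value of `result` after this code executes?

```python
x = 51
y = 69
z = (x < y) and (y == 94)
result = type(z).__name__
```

x is int; y is int; z is bool; result = 'bool'

'bool'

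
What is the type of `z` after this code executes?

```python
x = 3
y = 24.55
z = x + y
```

int + float = float

float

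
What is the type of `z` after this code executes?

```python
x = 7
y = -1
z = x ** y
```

int ** negative = float

float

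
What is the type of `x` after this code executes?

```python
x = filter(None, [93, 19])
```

filter() returns a filter object

filter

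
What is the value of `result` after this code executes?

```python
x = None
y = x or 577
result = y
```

x = None; y = 577; result = 577

577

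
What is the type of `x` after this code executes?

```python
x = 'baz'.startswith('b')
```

str.startswith() returns bool

bool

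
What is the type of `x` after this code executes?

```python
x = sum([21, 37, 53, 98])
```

sum() of ints returns int

int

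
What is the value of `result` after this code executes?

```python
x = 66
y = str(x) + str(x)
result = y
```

x = 66; y = '6666'; result = '6666'

'6666'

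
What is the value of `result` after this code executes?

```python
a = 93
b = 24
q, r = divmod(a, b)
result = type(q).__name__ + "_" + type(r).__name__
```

a is int; b is int; q is int; r is int; result = 'int_int'

'int_int'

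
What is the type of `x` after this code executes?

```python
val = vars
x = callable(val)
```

callable() returns bool

bool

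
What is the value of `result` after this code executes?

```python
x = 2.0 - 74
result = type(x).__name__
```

x is float; result = 'float'

'float'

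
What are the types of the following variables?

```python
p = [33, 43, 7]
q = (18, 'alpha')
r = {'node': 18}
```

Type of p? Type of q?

p is assigned a list literal (square brackets); q is assigned a tuple (parenthesized, comma-separated values)

list, tuple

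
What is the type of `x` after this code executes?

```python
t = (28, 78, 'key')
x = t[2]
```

Index 2 of tuple is a str literal

str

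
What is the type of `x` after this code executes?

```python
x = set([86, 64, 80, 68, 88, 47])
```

set() constructor returns set

set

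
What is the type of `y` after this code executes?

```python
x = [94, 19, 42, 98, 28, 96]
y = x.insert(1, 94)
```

list.insert() returns None

NoneType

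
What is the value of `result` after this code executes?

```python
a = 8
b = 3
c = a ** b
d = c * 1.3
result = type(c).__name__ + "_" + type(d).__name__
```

a is int; b is int; c is int; d is float; result = 'int_float'

'int_float'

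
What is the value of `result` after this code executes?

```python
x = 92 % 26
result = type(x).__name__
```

x is int; result = 'int'

'int'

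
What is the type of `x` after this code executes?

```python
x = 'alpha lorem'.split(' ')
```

str.split() returns list

list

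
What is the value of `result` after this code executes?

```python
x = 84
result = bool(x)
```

x = 84; result = True

True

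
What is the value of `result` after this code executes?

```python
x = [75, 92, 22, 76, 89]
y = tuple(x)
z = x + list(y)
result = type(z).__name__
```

x is list; y is tuple; z is list; result = 'list'

'list'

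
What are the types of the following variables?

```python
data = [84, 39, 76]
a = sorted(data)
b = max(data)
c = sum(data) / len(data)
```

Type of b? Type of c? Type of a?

max of ints returns int; int / int = float; sorted() returns list

int, float, list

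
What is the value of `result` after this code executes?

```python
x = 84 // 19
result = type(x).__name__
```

x is int; result = 'int'

'int'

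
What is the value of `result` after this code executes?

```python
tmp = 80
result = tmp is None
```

tmp = 80; result = False

False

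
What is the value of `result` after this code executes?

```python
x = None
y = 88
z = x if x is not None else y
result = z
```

x = None; y = 88; z = 88; result = 88

88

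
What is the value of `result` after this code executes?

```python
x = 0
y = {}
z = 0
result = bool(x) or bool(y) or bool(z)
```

x = 0; y = {}; z = 0; result = False

False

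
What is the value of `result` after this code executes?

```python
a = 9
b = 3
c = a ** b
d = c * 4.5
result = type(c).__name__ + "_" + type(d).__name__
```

a is int; b is int; c is int; d is float; result = 'int_float'

'int_float'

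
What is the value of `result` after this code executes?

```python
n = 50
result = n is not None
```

n = 50; result = True

True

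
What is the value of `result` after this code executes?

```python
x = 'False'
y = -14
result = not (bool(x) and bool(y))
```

x = 'False'; y = -14; result = False

False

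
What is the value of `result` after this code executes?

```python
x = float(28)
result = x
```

x = 28.0; result = 28.0

28.0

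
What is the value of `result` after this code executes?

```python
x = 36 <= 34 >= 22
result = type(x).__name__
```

x is bool; result = 'bool'

'bool'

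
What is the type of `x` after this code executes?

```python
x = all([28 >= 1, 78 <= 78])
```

all() returns bool

bool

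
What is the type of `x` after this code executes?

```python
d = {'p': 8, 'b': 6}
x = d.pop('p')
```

dict.pop() returns the value

int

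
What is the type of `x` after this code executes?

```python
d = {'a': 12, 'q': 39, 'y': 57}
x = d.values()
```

.values() returns dict_values view

dict_values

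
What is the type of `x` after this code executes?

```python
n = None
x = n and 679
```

'and' returns first falsy value (None)

NoneType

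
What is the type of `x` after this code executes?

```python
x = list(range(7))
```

list(range()) returns list

list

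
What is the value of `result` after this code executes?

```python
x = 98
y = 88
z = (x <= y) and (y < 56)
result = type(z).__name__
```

x is int; y is int; z is bool; result = 'bool'

'bool'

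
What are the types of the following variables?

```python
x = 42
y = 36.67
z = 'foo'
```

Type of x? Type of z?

x is assigned a bare integer (no decimal point), so it is an int; z is assigned a quoted string literal, so it is a str

int, str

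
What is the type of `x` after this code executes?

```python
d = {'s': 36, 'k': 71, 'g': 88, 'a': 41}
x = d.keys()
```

.keys() returns dict_keys view

dict_keys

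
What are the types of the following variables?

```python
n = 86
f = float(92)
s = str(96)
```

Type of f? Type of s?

f is assigned the result of calling float(), which returns a float; s is assigned the result of calling str(), which returns a str

float, str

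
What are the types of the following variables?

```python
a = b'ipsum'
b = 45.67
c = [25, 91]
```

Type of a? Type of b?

a is assigned a bytes literal (b'...' prefix); b is assigned a number with a decimal point, so it is a float

bytes, float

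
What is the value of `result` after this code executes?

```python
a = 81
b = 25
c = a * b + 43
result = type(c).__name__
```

a is int; b is int; c is int; result = 'int'

'int'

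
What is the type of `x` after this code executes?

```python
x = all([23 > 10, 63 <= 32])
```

all() returns bool

bool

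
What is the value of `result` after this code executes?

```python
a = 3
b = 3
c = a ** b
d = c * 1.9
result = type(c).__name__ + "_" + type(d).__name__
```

a is int; b is int; c is int; d is float; result = 'int_float'

'int_float'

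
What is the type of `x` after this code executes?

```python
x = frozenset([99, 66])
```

frozenset() returns frozenset

frozenset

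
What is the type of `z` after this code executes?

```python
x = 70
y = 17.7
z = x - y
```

int - float = float

float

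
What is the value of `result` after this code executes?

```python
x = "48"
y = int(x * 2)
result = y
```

x = '48'; y = 4848; result = 4848

4848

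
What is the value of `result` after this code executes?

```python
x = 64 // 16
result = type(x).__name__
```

x is int; result = 'int'

'int'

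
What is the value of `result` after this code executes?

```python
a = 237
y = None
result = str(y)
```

a = 237; y = None; result = 'None'

'None'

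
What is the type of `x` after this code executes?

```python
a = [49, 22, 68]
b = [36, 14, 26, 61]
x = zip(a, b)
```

zip() returns a zip object

zip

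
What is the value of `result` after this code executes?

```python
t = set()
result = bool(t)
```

t = set(); result = False

False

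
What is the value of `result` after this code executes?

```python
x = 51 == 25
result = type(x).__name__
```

x is bool; result = 'bool'

'bool'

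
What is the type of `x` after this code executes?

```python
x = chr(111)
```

chr() returns str (single char)

str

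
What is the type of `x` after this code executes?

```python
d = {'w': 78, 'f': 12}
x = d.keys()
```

.keys() returns dict_keys view

dict_keys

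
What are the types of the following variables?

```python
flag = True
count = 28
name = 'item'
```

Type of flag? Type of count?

flag is assigned the constant True, which has type bool; count is assigned a bare integer (no decimal point), so it is an int

bool, int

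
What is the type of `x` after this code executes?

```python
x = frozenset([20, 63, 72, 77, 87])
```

frozenset() returns frozenset

frozenset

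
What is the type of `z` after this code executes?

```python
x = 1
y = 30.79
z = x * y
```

int * float = float

float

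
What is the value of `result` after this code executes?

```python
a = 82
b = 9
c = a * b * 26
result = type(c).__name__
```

a is int; b is int; c is int; result = 'int'

'int'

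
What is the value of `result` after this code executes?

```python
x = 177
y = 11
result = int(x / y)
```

x = 177; y = 11; result = 16

16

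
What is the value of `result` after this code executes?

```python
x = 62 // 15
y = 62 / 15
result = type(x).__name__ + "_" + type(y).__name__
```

x is int; y is float; result = 'int_float'

'int_float'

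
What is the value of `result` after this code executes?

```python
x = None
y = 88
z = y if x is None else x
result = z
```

x = None; y = 88; z = 88; result = 88

88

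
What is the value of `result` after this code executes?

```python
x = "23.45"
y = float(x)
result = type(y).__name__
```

x is str; y is float; result = 'float'

'float'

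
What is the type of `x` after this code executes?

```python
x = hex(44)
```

hex() returns str representation

str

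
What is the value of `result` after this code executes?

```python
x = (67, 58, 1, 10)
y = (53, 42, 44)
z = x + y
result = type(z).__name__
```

x is tuple; y is tuple; z is tuple; result = 'tuple'

'tuple'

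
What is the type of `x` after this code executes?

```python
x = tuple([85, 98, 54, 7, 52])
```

tuple() constructor returns tuple

tuple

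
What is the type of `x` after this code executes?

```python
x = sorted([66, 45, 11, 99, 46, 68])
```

sorted() always returns list

list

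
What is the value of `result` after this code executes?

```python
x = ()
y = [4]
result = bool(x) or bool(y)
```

x = (); y = [4]; result = True

True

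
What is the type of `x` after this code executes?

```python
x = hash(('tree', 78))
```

hash() returns int

int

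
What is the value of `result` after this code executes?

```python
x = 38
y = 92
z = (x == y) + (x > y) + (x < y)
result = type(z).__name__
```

x is int; y is int; z is int; result = 'int'

'int'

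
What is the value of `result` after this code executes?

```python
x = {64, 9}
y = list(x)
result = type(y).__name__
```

x is set; y is list; result = 'list'

'list'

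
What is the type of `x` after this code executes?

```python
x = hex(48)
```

hex() returns str representation

str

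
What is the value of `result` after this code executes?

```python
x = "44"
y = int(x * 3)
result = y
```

x = '44'; y = 444444; result = 444444

444444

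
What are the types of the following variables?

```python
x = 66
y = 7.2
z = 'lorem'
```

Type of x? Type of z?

x is assigned a bare integer (no decimal point), so it is an int; z is assigned a quoted string literal, so it is a str

int, str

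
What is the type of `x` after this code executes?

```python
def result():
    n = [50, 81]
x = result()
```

Function without return returns None

NoneType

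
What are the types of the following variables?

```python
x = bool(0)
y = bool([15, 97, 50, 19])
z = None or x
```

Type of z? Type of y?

None or bool returns the bool; bool() returns bool

bool, bool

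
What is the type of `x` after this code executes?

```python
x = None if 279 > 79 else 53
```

279 > 79 is True, so the if branch is taken

NoneType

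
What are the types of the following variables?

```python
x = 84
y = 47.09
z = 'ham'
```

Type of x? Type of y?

x is assigned a bare integer (no decimal point), so it is an int; y is assigned a number with a decimal point, so it is a float

int, float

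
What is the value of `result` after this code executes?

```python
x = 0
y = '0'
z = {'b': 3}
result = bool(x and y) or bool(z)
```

x = 0; y = '0'; z = {'b': 3}; result = True

True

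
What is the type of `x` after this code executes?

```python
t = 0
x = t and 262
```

'and' returns first falsy value (0 is int)

int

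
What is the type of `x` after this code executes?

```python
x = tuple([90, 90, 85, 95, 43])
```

tuple() constructor returns tuple

tuple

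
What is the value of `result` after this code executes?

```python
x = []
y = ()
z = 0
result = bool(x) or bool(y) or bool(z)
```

x = []; y = (); z = 0; result = False

False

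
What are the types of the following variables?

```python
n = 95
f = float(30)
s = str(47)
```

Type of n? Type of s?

n is assigned a bare integer (no decimal point), so it is an int; s is assigned the result of calling str(), which returns a str

int, str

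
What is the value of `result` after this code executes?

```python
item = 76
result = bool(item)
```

item = 76; result = True

True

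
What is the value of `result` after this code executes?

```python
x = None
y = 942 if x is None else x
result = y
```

x = None; y = 942; result = 942

942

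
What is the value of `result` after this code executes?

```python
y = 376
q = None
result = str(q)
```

y = 376; q = None; result = 'None'

'None'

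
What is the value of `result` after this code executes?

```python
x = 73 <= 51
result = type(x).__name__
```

x is bool; result = 'bool'

'bool'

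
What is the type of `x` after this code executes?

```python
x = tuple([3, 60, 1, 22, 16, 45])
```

tuple() constructor returns tuple

tuple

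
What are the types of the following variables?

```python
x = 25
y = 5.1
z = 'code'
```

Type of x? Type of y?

x is assigned a bare integer (no decimal point), so it is an int; y is assigned a number with a decimal point, so it is a float

int, float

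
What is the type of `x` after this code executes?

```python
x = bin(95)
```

bin() returns str representation

str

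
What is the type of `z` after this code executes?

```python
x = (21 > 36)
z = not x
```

'not' returns bool

bool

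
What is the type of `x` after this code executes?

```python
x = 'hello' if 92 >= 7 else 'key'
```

Both branches of conditional are str

str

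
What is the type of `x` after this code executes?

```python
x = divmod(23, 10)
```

divmod() returns tuple of (quotient, remainder)

tuple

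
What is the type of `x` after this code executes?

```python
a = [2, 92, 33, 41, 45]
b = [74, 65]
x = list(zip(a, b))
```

list(zip()) returns a list of tuples

list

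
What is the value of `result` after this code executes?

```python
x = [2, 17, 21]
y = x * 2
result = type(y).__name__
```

x is list; y is list; result = 'list'

'list'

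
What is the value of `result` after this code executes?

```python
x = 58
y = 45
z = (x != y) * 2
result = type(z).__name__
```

x is int; y is int; z is int; result = 'int'

'int'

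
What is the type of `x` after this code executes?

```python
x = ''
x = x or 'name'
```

'or' returns first truthy value (str)

str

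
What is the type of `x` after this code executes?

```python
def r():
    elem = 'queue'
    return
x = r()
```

Bare return returns None

NoneType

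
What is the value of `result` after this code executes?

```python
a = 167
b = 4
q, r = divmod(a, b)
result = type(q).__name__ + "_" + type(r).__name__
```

a is int; b is int; q is int; r is int; result = 'int_int'

'int_int'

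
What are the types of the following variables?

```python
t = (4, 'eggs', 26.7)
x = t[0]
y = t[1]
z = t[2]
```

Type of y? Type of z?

tuple[1] is str; tuple[2] is float

str, float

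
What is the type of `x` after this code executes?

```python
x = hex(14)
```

hex() returns str representation

str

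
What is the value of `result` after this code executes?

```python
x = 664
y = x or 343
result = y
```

x = 664; y = 664; result = 664

664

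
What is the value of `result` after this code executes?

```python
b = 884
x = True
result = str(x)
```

b = 884; x = True; result = 'True'

'True'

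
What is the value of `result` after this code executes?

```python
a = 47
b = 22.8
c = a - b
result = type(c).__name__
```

a is int; b is float; c is float; result = 'float'

'float'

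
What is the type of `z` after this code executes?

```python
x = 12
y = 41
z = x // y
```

int // int = int

int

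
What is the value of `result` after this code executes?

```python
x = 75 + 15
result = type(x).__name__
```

x is int; result = 'int'

'int'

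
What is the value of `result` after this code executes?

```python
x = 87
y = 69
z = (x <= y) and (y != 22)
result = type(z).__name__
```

x is int; y is int; z is bool; result = 'bool'

'bool'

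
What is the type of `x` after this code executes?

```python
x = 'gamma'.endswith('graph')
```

str.endswith() returns bool

bool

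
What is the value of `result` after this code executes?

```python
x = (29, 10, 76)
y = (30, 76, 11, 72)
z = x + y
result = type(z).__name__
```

x is tuple; y is tuple; z is tuple; result = 'tuple'

'tuple'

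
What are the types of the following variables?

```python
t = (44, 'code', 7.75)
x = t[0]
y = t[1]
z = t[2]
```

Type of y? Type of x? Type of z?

tuple[1] is str; tuple[0] is int; tuple[2] is float

str, int, float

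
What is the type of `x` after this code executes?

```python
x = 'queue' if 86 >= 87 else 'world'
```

Both branches of conditional are str

str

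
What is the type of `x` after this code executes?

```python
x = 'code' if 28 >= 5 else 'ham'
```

Both branches of conditional are str

str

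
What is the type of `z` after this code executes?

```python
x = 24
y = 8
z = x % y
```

int % int = int

int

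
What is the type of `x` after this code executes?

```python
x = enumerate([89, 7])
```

enumerate() returns an enumerate object

enumerate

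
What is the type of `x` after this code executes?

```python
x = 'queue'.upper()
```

str.upper() returns str

str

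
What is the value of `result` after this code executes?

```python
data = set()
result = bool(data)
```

data = set(); result = False

False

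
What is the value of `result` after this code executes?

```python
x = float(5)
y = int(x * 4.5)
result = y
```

x = 5.0; y = 22; result = 22

22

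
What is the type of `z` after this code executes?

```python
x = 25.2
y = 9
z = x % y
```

float % int = float

float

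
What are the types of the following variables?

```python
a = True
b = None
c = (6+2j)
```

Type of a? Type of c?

a is assigned the constant True, which has type bool; c is assigned (6+2j), an int plus an imaginary literal (j suffix), which evaluates to complex

bool, complex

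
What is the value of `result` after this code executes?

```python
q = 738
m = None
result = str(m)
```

q = 738; m = None; result = 'None'

'None'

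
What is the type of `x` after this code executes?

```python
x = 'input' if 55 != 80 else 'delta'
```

Both branches of conditional are str

str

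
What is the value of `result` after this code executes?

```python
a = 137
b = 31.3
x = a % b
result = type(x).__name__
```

a is int; b is float; x is float; result = 'float'

'float'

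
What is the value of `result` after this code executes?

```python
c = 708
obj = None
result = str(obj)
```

c = 708; obj = None; result = 'None'

'None'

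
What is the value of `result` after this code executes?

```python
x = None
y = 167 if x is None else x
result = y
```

x = None; y = 167; result = 167

167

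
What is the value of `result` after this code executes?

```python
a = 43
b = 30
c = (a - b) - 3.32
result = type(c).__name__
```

a is int; b is int; c is float; result = 'float'

'float'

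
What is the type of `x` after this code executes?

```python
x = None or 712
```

'or' with None returns the other truthy value

int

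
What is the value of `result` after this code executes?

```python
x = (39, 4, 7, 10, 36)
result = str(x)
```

x = (39, 4, 7, 10, 36); result = '(39, 4, 7, 10, 36)'

'(39, 4, 7, 10, 36)'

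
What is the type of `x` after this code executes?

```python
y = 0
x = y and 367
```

'and' returns first falsy value (0 is int)

int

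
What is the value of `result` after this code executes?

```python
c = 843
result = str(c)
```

c = 843; result = '843'

'843'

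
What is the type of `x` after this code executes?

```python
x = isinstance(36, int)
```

isinstance() returns bool

bool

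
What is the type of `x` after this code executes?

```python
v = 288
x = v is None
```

'is' comparison returns bool

bool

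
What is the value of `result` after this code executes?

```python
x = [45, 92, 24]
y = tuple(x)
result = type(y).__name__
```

x is list; y is tuple; result = 'tuple'

'tuple'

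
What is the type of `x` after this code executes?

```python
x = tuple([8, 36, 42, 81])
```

tuple() constructor returns tuple

tuple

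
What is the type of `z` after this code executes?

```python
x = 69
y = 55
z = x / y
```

int / int = float

float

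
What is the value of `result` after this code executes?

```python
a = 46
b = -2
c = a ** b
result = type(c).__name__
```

a is int; b is int; c is float; result = 'float'

'float'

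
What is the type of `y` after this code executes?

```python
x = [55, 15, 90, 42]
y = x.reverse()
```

list.reverse() returns None

NoneType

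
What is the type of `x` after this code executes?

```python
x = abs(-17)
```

abs() of int returns int

int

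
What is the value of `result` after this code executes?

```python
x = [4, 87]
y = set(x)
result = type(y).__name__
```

x is list; y is set; result = 'set'

'set'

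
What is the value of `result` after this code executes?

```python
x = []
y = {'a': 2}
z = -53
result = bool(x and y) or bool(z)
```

x = []; y = {'a': 2}; z = -53; result = True

True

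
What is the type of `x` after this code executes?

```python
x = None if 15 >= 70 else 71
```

15 >= 70 is False, so the else branch is taken

int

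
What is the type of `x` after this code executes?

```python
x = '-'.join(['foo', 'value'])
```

str.join() returns str

str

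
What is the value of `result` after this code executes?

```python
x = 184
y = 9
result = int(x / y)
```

x = 184; y = 9; result = 20

20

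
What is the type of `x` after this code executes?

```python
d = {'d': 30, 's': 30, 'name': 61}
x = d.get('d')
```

dict.get() returns value type when found

int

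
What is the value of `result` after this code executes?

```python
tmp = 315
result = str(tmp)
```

tmp = 315; result = '315'

'315'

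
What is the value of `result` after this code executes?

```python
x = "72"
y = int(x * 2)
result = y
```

x = '72'; y = 7272; result = 7272

7272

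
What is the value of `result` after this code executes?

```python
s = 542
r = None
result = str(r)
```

s = 542; r = None; result = 'None'

'None'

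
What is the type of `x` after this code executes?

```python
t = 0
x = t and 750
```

'and' returns first falsy value (0 is int)

int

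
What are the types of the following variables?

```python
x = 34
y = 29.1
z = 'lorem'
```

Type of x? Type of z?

x is assigned a bare integer (no decimal point), so it is an int; z is assigned a quoted string literal, so it is a str

int, str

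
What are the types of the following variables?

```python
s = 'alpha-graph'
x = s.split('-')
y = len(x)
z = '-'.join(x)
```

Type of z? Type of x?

str.join() returns str; str.split() returns list

str, list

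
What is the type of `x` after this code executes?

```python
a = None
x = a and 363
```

'and' returns first falsy value (None)

NoneType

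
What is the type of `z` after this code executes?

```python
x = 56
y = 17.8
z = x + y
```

int + float = float

float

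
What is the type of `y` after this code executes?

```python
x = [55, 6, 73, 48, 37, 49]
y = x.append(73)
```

list.append() returns None (mutates in place)

NoneType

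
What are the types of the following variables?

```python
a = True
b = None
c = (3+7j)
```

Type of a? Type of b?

a is assigned the constant True, which has type bool; b is assigned None, whose type is NoneType

bool, NoneType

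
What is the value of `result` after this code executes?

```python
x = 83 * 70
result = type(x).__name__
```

x is int; result = 'int'

'int'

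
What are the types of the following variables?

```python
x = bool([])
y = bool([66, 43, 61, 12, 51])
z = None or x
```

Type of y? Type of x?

bool() returns bool; bool() returns bool

bool, bool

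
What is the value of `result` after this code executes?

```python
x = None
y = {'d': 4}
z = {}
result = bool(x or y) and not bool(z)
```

x = None; y = {'d': 4}; z = {}; result = True

True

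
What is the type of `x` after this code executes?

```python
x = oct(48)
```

oct() returns str representation

str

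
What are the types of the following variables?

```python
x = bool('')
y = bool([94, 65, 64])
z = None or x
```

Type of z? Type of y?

None or bool returns the bool; bool() returns bool

bool, bool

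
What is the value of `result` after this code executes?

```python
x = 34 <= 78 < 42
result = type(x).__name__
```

x is bool; result = 'bool'

'bool'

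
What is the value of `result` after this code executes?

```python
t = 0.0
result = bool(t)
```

t = 0.0; result = False

False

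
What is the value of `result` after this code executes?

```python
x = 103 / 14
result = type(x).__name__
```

x is float; result = 'float'

'float'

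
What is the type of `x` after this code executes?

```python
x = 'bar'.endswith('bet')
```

str.endswith() returns bool

bool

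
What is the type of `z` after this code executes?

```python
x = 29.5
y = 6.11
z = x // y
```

float // float = float

float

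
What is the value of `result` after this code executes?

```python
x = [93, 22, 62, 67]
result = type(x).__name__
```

x is list; result = 'list'

'list'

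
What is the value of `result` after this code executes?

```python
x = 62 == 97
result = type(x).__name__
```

x is bool; result = 'bool'

'bool'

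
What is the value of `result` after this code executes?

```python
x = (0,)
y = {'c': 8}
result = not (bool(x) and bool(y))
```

x = (0,); y = {'c': 8}; result = False

False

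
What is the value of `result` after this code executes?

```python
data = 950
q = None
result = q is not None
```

data = 950; q = None; result = False

False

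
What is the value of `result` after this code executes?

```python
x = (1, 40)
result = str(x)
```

x = (1, 40); result = '(1, 40)'

'(1, 40)'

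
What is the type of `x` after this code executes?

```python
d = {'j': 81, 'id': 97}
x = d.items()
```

dict.items() returns dict_items view

dict_items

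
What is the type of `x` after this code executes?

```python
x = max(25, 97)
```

max() of ints returns int

int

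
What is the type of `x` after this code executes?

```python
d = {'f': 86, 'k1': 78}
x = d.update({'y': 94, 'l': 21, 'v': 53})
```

dict.update() returns None

NoneType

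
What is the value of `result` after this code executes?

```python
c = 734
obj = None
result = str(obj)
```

c = 734; obj = None; result = 'None'

'None'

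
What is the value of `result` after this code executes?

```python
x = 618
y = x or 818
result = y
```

x = 618; y = 618; result = 618

618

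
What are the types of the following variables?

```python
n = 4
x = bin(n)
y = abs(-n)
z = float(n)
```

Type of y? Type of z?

abs() of int returns int; float() returns float

int, float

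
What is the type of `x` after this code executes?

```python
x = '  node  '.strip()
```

str.strip() returns str

str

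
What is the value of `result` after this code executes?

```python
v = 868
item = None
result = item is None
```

v = 868; item = None; result = True

True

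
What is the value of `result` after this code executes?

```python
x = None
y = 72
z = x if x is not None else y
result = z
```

x = None; y = 72; z = 72; result = 72

72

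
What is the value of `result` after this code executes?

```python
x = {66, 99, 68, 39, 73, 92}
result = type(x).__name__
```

x is set; result = 'set'

'set'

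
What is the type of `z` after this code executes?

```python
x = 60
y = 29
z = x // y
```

int // int = int

int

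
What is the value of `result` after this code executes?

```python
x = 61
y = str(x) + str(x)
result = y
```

x = 61; y = '6161'; result = '6161'

'6161'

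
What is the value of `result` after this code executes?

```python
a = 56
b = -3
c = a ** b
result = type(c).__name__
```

a is int; b is int; c is float; result = 'float'

'float'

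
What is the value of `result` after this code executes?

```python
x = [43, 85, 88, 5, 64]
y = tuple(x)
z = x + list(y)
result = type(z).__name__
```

x is list; y is tuple; z is list; result = 'list'

'list'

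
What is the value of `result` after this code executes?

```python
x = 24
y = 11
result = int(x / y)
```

x = 24; y = 11; result = 2

2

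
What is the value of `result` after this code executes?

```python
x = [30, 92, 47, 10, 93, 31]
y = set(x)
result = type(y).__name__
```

x is list; y is set; result = 'set'

'set'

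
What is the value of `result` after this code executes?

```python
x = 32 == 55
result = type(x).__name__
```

x is bool; result = 'bool'

'bool'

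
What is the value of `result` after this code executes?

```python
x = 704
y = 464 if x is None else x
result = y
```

x = 704; y = 704; result = 704

704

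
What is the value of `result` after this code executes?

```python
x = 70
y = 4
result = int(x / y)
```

x = 70; y = 4; result = 17

17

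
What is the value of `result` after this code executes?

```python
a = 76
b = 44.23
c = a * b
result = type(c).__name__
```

a is int; b is float; c is float; result = 'float'

'float'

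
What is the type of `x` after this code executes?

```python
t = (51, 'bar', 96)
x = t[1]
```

Index 1 of tuple is a str literal

str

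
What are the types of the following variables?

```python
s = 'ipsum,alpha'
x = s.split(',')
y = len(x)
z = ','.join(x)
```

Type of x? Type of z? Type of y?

str.split() returns list; str.join() returns str; len() returns int

list, str, int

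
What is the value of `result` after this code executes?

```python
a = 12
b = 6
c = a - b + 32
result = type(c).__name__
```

a is int; b is int; c is int; result = 'int'

'int'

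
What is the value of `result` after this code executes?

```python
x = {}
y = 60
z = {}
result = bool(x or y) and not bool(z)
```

x = {}; y = 60; z = {}; result = True

True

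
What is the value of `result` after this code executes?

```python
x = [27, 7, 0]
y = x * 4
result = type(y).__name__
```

x is list; y is list; result = 'list'

'list'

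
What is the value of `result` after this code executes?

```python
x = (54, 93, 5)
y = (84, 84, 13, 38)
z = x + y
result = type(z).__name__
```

x is tuple; y is tuple; z is tuple; result = 'tuple'

'tuple'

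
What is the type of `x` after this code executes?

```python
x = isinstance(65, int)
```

isinstance() returns bool

bool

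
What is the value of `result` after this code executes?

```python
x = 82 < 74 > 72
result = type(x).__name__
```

x is bool; result = 'bool'

'bool'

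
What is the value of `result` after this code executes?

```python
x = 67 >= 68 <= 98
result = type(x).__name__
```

x is bool; result = 'bool'

'bool'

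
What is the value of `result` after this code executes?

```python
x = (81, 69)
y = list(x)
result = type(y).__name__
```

x is tuple; y is list; result = 'list'

'list'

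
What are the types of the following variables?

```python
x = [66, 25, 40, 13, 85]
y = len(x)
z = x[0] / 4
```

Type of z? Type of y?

int / int = float; len() returns int

float, int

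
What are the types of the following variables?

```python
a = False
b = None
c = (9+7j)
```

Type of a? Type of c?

a is assigned the constant False, which has type bool; c is assigned (9+7j), an int plus an imaginary literal (j suffix), which evaluates to complex

bool, complex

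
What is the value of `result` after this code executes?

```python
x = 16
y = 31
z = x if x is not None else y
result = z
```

x = 16; y = 31; z = 16; result = 16

16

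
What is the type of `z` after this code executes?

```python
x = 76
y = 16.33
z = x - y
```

int - float = float

float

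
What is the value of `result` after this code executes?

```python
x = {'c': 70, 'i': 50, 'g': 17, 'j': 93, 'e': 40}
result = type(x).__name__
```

x is dict; result = 'dict'

'dict'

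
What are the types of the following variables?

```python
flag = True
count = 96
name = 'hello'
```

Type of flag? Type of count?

flag is assigned the constant True, which has type bool; count is assigned a bare integer (no decimal point), so it is an int

bool, int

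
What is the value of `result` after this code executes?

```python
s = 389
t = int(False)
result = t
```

s = 389; t = 0; result = 0

0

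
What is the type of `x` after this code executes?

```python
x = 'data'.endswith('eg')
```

str.endswith() returns bool

bool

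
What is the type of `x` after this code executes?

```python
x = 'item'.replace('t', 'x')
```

str.replace() returns str

str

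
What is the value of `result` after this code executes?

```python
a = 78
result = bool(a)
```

a = 78; result = True

True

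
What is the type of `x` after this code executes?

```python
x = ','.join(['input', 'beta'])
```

str.join() returns str

str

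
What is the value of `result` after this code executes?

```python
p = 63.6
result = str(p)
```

p = 63.6; result = '63.6'

'63.6'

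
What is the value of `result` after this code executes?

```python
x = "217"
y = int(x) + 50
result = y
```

x = '217'; y = 267; result = 267

267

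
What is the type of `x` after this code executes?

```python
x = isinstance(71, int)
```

isinstance() returns bool

bool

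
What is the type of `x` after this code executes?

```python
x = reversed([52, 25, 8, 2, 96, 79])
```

reversed() on a list returns list_reverseiterator

list_reverseiterator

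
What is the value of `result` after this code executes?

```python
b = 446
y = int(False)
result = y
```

b = 446; y = 0; result = 0

0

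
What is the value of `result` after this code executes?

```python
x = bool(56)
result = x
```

x = True; result = True

True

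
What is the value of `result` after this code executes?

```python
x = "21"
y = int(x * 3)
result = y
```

x = '21'; y = 212121; result = 212121

212121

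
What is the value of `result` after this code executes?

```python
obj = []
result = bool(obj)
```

obj = []; result = False

False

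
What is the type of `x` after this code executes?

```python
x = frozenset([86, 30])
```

frozenset() returns frozenset

frozenset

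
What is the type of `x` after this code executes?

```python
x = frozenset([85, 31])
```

frozenset() returns frozenset

frozenset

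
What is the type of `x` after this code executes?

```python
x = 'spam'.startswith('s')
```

str.startswith() returns bool

bool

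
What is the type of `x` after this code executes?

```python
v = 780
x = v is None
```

'is' comparison returns bool

bool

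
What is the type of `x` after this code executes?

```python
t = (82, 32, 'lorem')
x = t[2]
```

Index 2 of tuple is a str literal

str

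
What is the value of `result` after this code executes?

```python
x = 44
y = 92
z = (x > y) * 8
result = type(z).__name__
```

x is int; y is int; z is int; result = 'int'

'int'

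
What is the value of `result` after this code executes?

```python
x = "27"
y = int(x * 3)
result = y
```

x = '27'; y = 272727; result = 272727

272727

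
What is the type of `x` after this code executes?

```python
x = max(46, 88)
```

max() of ints returns int

int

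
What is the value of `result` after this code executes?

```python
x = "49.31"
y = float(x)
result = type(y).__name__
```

x is str; y is float; result = 'float'

'float'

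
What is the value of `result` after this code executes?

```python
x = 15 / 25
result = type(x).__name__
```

x is float; result = 'float'

'float'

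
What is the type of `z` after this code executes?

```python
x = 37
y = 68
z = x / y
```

int / int = float

float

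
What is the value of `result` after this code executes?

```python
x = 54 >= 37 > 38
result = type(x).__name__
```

x is bool; result = 'bool'

'bool'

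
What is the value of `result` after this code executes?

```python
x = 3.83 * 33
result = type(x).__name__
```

x is float; result = 'float'

'float'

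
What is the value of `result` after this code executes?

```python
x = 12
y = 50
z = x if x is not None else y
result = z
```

x = 12; y = 50; z = 12; result = 12

12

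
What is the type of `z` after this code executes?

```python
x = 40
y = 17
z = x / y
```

int / int = float

float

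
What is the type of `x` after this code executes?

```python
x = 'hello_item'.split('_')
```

str.split() returns list

list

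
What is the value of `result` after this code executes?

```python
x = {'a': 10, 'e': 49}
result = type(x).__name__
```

x is dict; result = 'dict'

'dict'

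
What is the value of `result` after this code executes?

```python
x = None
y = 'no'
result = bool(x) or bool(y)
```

x = None; y = 'no'; result = True

True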